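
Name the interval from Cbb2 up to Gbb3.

C to G spans five letter names (C-D-E-F-G), plus an octave, so the interval is some kind of twelfth.
The perfect twelfth spans 19 semitones, and Cbb2 to Gbb3 is exactly 19 semitones — so this is a perfect twelfth.
(Equivalently, a compound perfect fifth: a perfect fifth plus an octave.)

perfect 12th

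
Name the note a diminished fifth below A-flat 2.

Counting five letter names down from A lands on D.
A diminished fifth spans 6 semitones, so from Ab2 the target pitch is D2.

D 2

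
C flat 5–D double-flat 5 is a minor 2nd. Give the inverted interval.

major 7th

The rule of nine gives the new number: 9 − 2 = 7, so a second becomes a seventh.
And minor becomes major under inversion, so we get a major seventh.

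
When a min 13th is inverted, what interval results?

First reduce the compound minor thirteenth to its simple form, a minor sixth.
The rule of nine gives the new number: 9 − 6 = 3, so a sixth becomes a third.
And minor becomes major under inversion, so we get a major third.

major 3rd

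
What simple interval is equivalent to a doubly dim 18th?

doubly diminished fourth

Take out 2 octaves (14 from the number): 18 − 14 = 4.
So a doubly diminished eighteenth is 2 octaves plus a doubly diminished fourth. The quality is unchanged.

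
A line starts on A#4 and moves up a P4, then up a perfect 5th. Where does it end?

A perfect fourth up from A#4 is D#5.
A perfect fifth up from D#5 is A#5.

A#5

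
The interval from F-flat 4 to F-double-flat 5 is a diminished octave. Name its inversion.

The rule of nine gives the new number: 9 − 8 = 1, so an octave becomes a unison.
And diminished becomes augmented under inversion, so we get an augmented unison.

augmented unison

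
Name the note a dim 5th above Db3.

Abb3

The fifth takes the letter from D up to A.
A diminished fifth spans 6 semitones, so from Db3 the target pitch is Abb3.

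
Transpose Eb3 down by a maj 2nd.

Two letter names down from E: D.
Moving 2 semitones down from Eb3 (the size of a major second) reaches Db3.

Db3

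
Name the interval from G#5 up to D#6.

perfect fifth

G to D spans five letter names (G-A-B-C-D), so the interval is some kind of fifth.
The perfect fifth spans 7 semitones, and G#5 to D#6 is exactly 7 semitones — so this is a perfect fifth.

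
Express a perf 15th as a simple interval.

perfect octave

Each octave removed subtracts seven from the number: 15 − 7 = 8.
Quality carries through unchanged, so the simple form is a perfect octave.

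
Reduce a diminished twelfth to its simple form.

Each octave removed subtracts seven from the number: 12 − 7 = 5.
Quality carries through unchanged, so the simple form is a diminished fifth.

d5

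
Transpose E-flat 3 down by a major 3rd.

The third takes the letter from E down to C.
Moving 4 semitones down from Eb3 (the size of a major third) reaches Cb3.

C-flat 3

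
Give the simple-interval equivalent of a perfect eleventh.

perfect 4th

Take out an octave (7 from the number): 11 − 7 = 4.
So a perfect eleventh is an octave plus a perfect fourth. The quality is unchanged.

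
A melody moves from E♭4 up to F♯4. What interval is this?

E to F spans two letter names (E-F), so the interval is some kind of second.
A major second would be 2 semitones; Eb4 to F#4 is 3, one semitone wider, so the interval is augmented.

augmented 2nd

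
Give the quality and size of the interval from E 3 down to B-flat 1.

augmented eleventh

Descending from E3 to Bb1 is the same interval as ascending Bb1 to E3.
B to E spans four letter names (B-C-D-E), plus an octave, so the interval is some kind of eleventh.
Bb1 to E3 spans 18 semitones — one semitone wider than the perfect eleventh (17) — giving an augmented eleventh.
(Equivalently, a compound augmented fourth: an augmented fourth plus an octave.)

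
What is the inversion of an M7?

The rule of nine gives the new number: 9 − 7 = 2, so a seventh becomes a second.
And major becomes minor under inversion, so we get a minor second.

m2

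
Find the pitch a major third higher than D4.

Counting three letter names up from D lands on F.
Moving 4 semitones up from D4 (the size of a major third) reaches F#4.

F#4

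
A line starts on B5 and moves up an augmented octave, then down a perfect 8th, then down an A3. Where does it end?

An augmented octave up from B5 is B#6.
A perfect octave down from B#6 is B#5.
An augmented third down from B#5 is G5.

G5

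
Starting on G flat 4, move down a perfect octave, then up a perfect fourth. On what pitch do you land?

Down a perfect octave from Gb4: Gb3 (12 semitones down).
Up a perfect fourth from Gb3: Cb4 (5 semitones up).

C flat 4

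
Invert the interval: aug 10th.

First reduce the compound augmented tenth to its simple form, an augmented third.
The rule of nine gives the new number: 9 − 3 = 6, so a third becomes a sixth.
The quality also flips — augmented becomes diminished — giving a diminished sixth.

diminished sixth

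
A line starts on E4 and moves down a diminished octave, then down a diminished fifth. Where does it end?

A##2

A diminished octave down from E4 is E#3.
Down a diminished fifth from E#3: A##2 (6 semitones down).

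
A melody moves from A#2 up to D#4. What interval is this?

A to D spans four letter names (A-B-C-D), plus an octave — that makes it an eleventh of some quality.
Counting semitones, A#2→D#4 is 17, which is the perfect eleventh.
(Equivalently, a compound perfect fourth: a perfect fourth plus an octave.)

perfect eleventh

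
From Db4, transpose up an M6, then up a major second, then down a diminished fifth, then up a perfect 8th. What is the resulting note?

F#5

A major sixth up from Db4 is Bb4.
Up a major second from Bb4: C5 (2 semitones up).
A diminished fifth down from C5 is F#4.
F#4 up a perfect octave → F#5 (12 semitones).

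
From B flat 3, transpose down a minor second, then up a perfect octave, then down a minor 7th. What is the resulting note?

Down a minor second from Bb3: A3 (1 semitone down).
Up a perfect octave from A3: A4 (12 semitones up).
A4 down a minor seventh → B3 (10 semitones).

B 3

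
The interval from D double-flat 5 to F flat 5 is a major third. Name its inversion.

The rule of nine gives the new number: 9 − 3 = 6, so a third becomes a sixth.
The quality also flips — major becomes minor — giving a minor sixth.

m6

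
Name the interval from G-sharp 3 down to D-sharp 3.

Descending from G#3 to D#3 is the same interval as ascending D#3 to G#3.
D to G spans four letter names (D-E-F-G) — that makes it a fourth of some quality.
The perfect fourth spans 5 semitones, and D#3 to G#3 is exactly 5 semitones — so this is a perfect fourth.

perfect fourth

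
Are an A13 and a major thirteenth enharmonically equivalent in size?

No

An augmented thirteenth is 22 semitones but a major thirteenth is 21 semitones — different sizes.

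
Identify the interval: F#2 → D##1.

Descending from F#2 to D##1 is the same interval as ascending D##1 to F#2.
D to F spans three letter names (D-E-F), plus an octave, so the interval is some kind of tenth.
D##1 to F#2 spans 14 semitones — two semitones narrower than the major tenth (16) — giving a diminished tenth.
(Equivalently, a compound diminished third: a diminished third plus an octave.)

diminished tenth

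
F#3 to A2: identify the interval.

major 6th

Descending from F#3 to A2 is the same interval as ascending A2 to F#3.
A to F spans six letter names (A-B-C-D-E-F), so the interval is some kind of sixth.
Counting semitones, A2→F#3 is 9, which is the major sixth.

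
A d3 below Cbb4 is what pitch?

Ab3

The third takes the letter from C down to A.
A diminished third spans 2 semitones, so from Cbb4 the target pitch is Ab3.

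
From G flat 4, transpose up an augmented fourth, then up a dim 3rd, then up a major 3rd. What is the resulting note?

G flat 5

Up an augmented fourth from Gb4: C5 (6 semitones up).
A diminished third up from C5 is Ebb5.
Up a major third from Ebb5: Gb5 (4 semitones up).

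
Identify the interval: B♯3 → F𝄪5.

B to F spans five letter names (B-C-D-E-F), plus an octave: a twelfth.
B#3 to F##5 is 19 semitones, matching the perfect twelfth exactly, so the quality is perfect.
(Equivalently, a compound perfect fifth: a perfect fifth plus an octave.)

perfect twelfth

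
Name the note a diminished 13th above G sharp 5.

E flat 7

Counting six letter names plus an octave up from G lands on E.
A diminished thirteenth spans 19 semitones, so from G#5 the target pitch is Eb7.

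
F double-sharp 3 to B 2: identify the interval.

Descending from F##3 to B2 is the same interval as ascending B2 to F##3.
B to F spans five letter names (B-C-D-E-F) — that makes it a fifth of some quality.
The perfect fifth is 7 semitones; here we have 8, one semitone wider: augmented.

A5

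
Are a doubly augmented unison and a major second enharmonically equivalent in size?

Both span 2 semitones: a doubly augmented unison and a major second are the same chromatic distance.

Yes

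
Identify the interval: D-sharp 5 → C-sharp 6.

D to C spans seven letter names (D-E-F-G-A-B-C): a seventh.
A major seventh would be 11 semitones, but D#5 to C#6 is 10 — one semitone narrower, making it a minor seventh.

m7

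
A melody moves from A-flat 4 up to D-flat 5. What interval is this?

A to D spans four letter names (A-B-C-D): a fourth.
The perfect fourth spans 5 semitones, and Ab4 to Db5 is exactly 5 semitones — so this is a perfect fourth.

perfect fourth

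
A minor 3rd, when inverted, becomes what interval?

major sixth

Interval numbers invert to sum to nine: 3 + 6 = 9, so a third inverts to a sixth.
Quality inverts too: minor becomes major. That makes the inversion a major sixth.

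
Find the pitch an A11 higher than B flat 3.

Counting four letter names plus an octave up from B lands on E.
An augmented eleventh spans 18 semitones, so from Bb3 the target pitch is E5.

E 5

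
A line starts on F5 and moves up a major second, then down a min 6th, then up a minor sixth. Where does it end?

G5

A major second up from F5 is G5.
Down a minor sixth from G5: B4 (8 semitones down).
A minor sixth up from B4 is G5.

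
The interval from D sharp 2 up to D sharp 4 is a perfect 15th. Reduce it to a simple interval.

perfect octave

Subtracting seven from the interval number removes an octave: 15 − 7 = 8.
That makes a perfect fifteenth a compound perfect octave — an octave plus a perfect octave.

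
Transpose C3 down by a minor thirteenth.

Six letters down from C (plus an octave) reaches E.
A minor thirteenth spans 20 semitones, so from C3 the target pitch is E1.

E1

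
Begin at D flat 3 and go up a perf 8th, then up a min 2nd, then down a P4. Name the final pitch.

B double-flat 3

Up a perfect octave from Db3: Db4 (12 semitones up).
Up a minor second from Db4: Ebb4 (1 semitone up).
Ebb4 down a perfect fourth → Bbb3 (5 semitones).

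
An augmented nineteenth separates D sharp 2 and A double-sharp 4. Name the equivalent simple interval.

Each octave removed subtracts seven from the number: 19 − 14 = 5.
That makes an augmented nineteenth a compound augmented fifth — 2 octaves plus an augmented fifth.

augmented fifth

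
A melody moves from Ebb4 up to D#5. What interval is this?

E to D spans seven letter names (E-F-G-A-B-C-D), so the interval is some kind of seventh.
A major seventh would be 11 semitones; Ebb4 to D#5 is 13, two semitones wider, so the interval is doubly augmented.

doubly augmented seventh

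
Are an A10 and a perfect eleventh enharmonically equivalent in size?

Yes

An augmented tenth spans 17 semitones, and a perfect eleventh also spans 17 semitones — they're enharmonic.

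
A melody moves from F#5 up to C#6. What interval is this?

perfect 5th

F to C spans five letter names (F-G-A-B-C) — that makes it a fifth of some quality.
Counting semitones, F#5→C#6 is 7, which is the perfect fifth.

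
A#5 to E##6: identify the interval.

augmented 5th

A to E spans five letter names (A-B-C-D-E), so the interval is some kind of fifth.
A#5 to E##6 spans 8 semitones — one semitone wider than the perfect fifth (7) — giving an augmented fifth.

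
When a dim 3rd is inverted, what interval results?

The rule of nine gives the new number: 9 − 3 = 6, so a third becomes a sixth.
And diminished becomes augmented under inversion, so we get an augmented sixth.

A6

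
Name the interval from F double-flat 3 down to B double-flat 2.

Descending from Fbb3 to Bbb2 is the same interval as ascending Bbb2 to Fbb3.
B to F spans five letter names (B-C-D-E-F): a fifth.
The perfect fifth is 7 semitones; here we have 6, one semitone narrower: diminished.

d5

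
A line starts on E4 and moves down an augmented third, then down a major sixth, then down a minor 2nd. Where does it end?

Db3

E4 down an augmented third → Cb4 (5 semitones).
Down a major sixth from Cb4: Ebb3 (9 semitones down).
A minor second down from Ebb3 is Db3.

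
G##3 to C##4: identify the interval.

perfect 4th

G to C spans four letter names (G-A-B-C), so the interval is some kind of fourth.
Counting semitones, G##3→C##4 is 5, which is the perfect fourth.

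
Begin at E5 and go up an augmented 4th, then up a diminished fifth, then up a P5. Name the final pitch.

Up an augmented fourth from E5: A#5 (6 semitones up).
A diminished fifth up from A#5 is E6.
E6 up a perfect fifth → B6 (7 semitones).

B6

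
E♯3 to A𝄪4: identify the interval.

augmented eleventh

E to A spans four letter names (E-F-G-A), plus an octave: an eleventh.
The perfect eleventh is 17 semitones; here we have 18, one semitone wider: augmented.
(Equivalently, a compound augmented fourth: an augmented fourth plus an octave.)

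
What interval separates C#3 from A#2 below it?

Descending from C#3 to A#2 is the same interval as ascending A#2 to C#3.
A to C spans three letter names (A-B-C) — that makes it a third of some quality.
At 3 semitones, A#2→C#3 falls one short of a major third: minor.

minor third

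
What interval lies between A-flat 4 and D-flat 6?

perfect eleventh

A to D spans four letter names (A-B-C-D), plus an octave — that makes it an eleventh of some quality.
Counting semitones, Ab4→Db6 is 17, which is the perfect eleventh.
(Equivalently, a compound perfect fourth: a perfect fourth plus an octave.)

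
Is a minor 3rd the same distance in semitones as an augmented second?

Both span 3 semitones: a minor third and an augmented second are the same chromatic distance.

Yes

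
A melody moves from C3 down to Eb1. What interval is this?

Descending from C3 to Eb1 is the same interval as ascending Eb1 to C3.
E to C spans six letter names (E-F-G-A-B-C), plus an octave, so the interval is some kind of thirteenth.
The major thirteenth spans 21 semitones, and Eb1 to C3 is exactly 21 semitones — so this is a major thirteenth.
(Equivalently, a compound major sixth: a major sixth plus an octave.)

major thirteenth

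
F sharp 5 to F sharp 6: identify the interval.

perfect 8th

F to F is the same letter name, plus an octave: an octave.
F#5 to F#6 is 12 semitones, matching the perfect octave exactly, so the quality is perfect.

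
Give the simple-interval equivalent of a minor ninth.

minor second

Subtracting seven from the interval number removes an octave: 9 − 7 = 2.
So a minor ninth is an octave plus a minor second. The quality is unchanged.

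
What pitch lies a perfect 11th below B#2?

F##1

Four letters down from B (plus an octave) reaches F.
Moving 17 semitones down from B#2 (the size of a perfect eleventh) reaches F##1.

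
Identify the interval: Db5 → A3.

diminished eleventh

Descending from Db5 to A3 is the same interval as ascending A3 to Db5.
A to D spans four letter names (A-B-C-D), plus an octave: an eleventh.
A perfect eleventh would be 17 semitones; A3 to Db5 is 16, one semitone narrower, so the interval is diminished.
(Equivalently, a compound diminished fourth: a diminished fourth plus an octave.)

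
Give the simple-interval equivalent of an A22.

augmented octave

Each octave removed subtracts seven from the number: 22 − 14 = 8.
So an augmented twenty-second is 2 octaves plus an augmented octave. The quality is unchanged.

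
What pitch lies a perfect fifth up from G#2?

D#3

Counting five letter names up from G lands on D.
A perfect fifth is 7 semitones; 7 semitones up from G#2 gives D#3.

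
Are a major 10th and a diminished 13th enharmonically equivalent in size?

16 semitones (major tenth) vs 19 semitones (diminished thirteenth): not equal.

No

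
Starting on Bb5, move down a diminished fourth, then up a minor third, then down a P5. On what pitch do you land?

D5

Down a diminished fourth from Bb5: F#5 (4 semitones down).
A minor third up from F#5 is A5.
A perfect fifth down from A5 is D5.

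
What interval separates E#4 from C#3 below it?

Descending from E#4 to C#3 is the same interval as ascending C#3 to E#4.
C to E spans three letter names (C-D-E), plus an octave, so the interval is some kind of tenth.
C#3 to E#4 is 16 semitones, matching the major tenth exactly, so the quality is major.
(Equivalently, a compound major third: a major third plus an octave.)

major 10th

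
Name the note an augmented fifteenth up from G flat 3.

G 5

For a fifteenth the letter name doesn't change: still G, two octaves up.
An augmented fifteenth is 25 semitones; 25 semitones up from Gb3 gives G5.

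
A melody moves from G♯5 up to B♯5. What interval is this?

major 3rd

G to B spans three letter names (G-A-B): a third.
The major third spans 4 semitones, and G#5 to B#5 is exactly 4 semitones — so this is a major third.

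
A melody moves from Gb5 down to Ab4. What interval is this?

minor seventh

Descending from Gb5 to Ab4 is the same interval as ascending Ab4 to Gb5.
A to G spans seven letter names (A-B-C-D-E-F-G) — that makes it a seventh of some quality.
At 10 semitones, Ab4→Gb5 falls one short of a major seventh: minor.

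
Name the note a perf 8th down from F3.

An octave keeps the letter name F, an octave down from F.
A perfect octave spans 12 semitones, so from F3 the target pitch is F2.

F2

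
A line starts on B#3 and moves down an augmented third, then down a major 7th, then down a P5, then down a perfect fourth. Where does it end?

Ab1

An augmented third down from B#3 is G3.
Down a major seventh from G3: Ab2 (11 semitones down).
Ab2 down a perfect fifth → Db2 (7 semitones).
A perfect fourth down from Db2 is Ab1.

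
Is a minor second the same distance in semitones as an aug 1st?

Yes

Both span 1 semitone: a minor second and an augmented unison are the same chromatic distance.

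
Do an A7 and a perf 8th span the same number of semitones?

Yes

Both span 12 semitones: an augmented seventh and a perfect octave are the same chromatic distance.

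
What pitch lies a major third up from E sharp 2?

The third takes the letter from E up to G.
Moving 4 semitones up from E#2 (the size of a major third) reaches G##2.

G double-sharp 2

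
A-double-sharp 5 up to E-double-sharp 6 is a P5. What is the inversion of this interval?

Interval numbers invert to sum to nine: 5 + 4 = 9, so a fifth inverts to a fourth.
And perfect stays perfect under inversion, so we get a perfect fourth.

perfect 4th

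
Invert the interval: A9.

d7

First reduce the compound augmented ninth to its simple form, an augmented second.
The rule of nine gives the new number: 9 − 2 = 7, so a second becomes a seventh.
The quality also flips — augmented becomes diminished — giving a diminished seventh.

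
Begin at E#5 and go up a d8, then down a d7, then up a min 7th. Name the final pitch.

A diminished octave up from E#5 is E6.
E6 down a diminished seventh → F##5 (9 semitones).
F##5 up a minor seventh → E#6 (10 semitones).

E#6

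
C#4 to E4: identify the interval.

C to E spans three letter names (C-D-E), so the interval is some kind of third.
A major third would be 4 semitones, but C#4 to E4 is 3 — one semitone narrower, making it a minor third.

m3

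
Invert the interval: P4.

P5

Interval numbers invert to sum to nine: 4 + 5 = 9, so a fourth inverts to a fifth.
Quality inverts too: perfect stays perfect. That makes the inversion a perfect fifth.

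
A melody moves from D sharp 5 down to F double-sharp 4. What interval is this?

minor sixth

Descending from D#5 to F##4 is the same interval as ascending F##4 to D#5.
F to D spans six letter names (F-G-A-B-C-D): a sixth.
At 8 semitones, F##4→D#5 falls one short of a major sixth: minor.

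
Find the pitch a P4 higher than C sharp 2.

Four letter names up from C: F.
A perfect fourth is 5 semitones; 5 semitones up from C#2 gives F#2.

F sharp 2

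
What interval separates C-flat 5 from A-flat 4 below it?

minor 3rd

Descending from Cb5 to Ab4 is the same interval as ascending Ab4 to Cb5.
A to C spans three letter names (A-B-C), so the interval is some kind of third.
Ab4 to Cb5 is 3 semitones, a half step short of the major third (4), so this is minor.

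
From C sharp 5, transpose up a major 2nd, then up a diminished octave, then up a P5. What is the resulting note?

C#5 up a major second → D#5 (2 semitones).
A diminished octave up from D#5 is D6.
Up a perfect fifth from D6: A6 (7 semitones up).

A 6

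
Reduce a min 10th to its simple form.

Subtracting seven from the interval number removes an octave: 10 − 7 = 3.
So a minor tenth is an octave plus a minor third. The quality is unchanged.

minor 3rd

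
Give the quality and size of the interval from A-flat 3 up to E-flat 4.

P5

A to E spans five letter names (A-B-C-D-E), so the interval is some kind of fifth.
Counting semitones, Ab3→Eb4 is 7, which is the perfect fifth.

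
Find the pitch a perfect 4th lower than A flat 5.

The fourth takes the letter from A down to E.
A perfect fourth is 5 semitones; 5 semitones down from Ab5 gives Eb5.

E flat 5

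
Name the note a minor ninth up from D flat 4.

Two letters up from D (plus an octave) reaches E.
Moving 13 semitones up from Db4 (the size of a minor ninth) reaches Ebb5.

E double-flat 5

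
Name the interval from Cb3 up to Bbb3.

C to B spans seven letter names (C-D-E-F-G-A-B), so the interval is some kind of seventh.
A major seventh would be 11 semitones, but Cb3 to Bbb3 is 10 — one semitone narrower, making it a minor seventh.

minor 7th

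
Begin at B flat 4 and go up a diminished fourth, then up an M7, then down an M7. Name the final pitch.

Bb4 up a diminished fourth → Ebb5 (4 semitones).
Up a major seventh from Ebb5: Db6 (11 semitones up).
Db6 down a major seventh → Ebb5 (11 semitones).

E double-flat 5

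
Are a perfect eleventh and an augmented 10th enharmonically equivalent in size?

Yes

A perfect eleventh = 17 semitones = an augmented tenth; enharmonically equal.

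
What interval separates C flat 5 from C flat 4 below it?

perfect 8th

Descending from Cb5 to Cb4 is the same interval as ascending Cb4 to Cb5.
C to C is the same letter name, plus an octave: an octave.
Cb4 to Cb5 is 12 semitones, matching the perfect octave exactly, so the quality is perfect.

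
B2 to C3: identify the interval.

minor second

B to C spans two letter names (B-C): a second.
At 1 semitone, B2→C3 falls one short of a major second: minor.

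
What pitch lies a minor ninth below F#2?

The ninth's letter: F down two letter names plus an octave → E.
A minor ninth spans 13 semitones, so from F#2 the target pitch is E#1.

E#1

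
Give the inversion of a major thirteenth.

m3

First reduce the compound major thirteenth to its simple form, a major sixth.
Interval numbers invert to sum to nine: 6 + 3 = 9, so a sixth inverts to a third.
The quality also flips — major becomes minor — giving a minor third.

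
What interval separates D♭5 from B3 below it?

diminished tenth

Descending from Db5 to B3 is the same interval as ascending B3 to Db5.
B to D spans three letter names (B-C-D), plus an octave: a tenth.
The major tenth is 16 semitones; here we have 14, two semitones narrower: diminished.
(Equivalently, a compound diminished third: a diminished third plus an octave.)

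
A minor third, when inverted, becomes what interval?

Inverted interval numbers add to nine, so a third pairs with a sixth (3 + 6 = 9).
The quality also flips — minor becomes major — giving a major sixth.

major 6th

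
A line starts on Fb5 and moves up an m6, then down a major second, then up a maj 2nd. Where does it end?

Dbb6

A minor sixth up from Fb5 is Dbb6.
Dbb6 down a major second → Cbb6 (2 semitones).
Up a major second from Cbb6: Dbb6 (2 semitones up).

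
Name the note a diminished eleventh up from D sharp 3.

Four letters up from D (plus an octave) reaches G.
A diminished eleventh spans 16 semitones, so from D#3 the target pitch is G4.

G 4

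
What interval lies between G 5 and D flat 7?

G to D spans five letter names (G-A-B-C-D), plus an octave — that makes it a twelfth of some quality.
The perfect twelfth is 19 semitones; here we have 18, one semitone narrower: diminished.
(Equivalently, a compound diminished fifth: a diminished fifth plus an octave.)

diminished twelfth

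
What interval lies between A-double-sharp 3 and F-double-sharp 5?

A to F spans six letter names (A-B-C-D-E-F), plus an octave, so the interval is some kind of thirteenth.
A major thirteenth would be 21 semitones, but A##3 to F##5 is 20 — one semitone narrower, making it a minor thirteenth.
(Equivalently, a compound minor sixth: a minor sixth plus an octave.)

m13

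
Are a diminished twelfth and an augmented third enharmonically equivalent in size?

A diminished twelfth is 18 semitones but an augmented third is 5 semitones — different sizes.

No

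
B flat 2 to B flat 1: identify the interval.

Descending from Bb2 to Bb1 is the same interval as ascending Bb1 to Bb2.
B to B is the same letter name, plus an octave: an octave.
Bb1 to Bb2 is 12 semitones, matching the perfect octave exactly, so the quality is perfect.

perfect octave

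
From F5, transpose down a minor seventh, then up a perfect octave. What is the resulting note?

G5

Down a minor seventh from F5: G4 (10 semitones down).
Up a perfect octave from G4: G5 (12 semitones up).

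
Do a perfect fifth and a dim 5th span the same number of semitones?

No

A perfect fifth spans 7 semitones; a diminished fifth spans 6 semitones. They differ by 1.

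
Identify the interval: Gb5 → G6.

A8

G to G is the same letter name, plus an octave: an octave.
A perfect octave would be 12 semitones; Gb5 to G6 is 13, one semitone wider, so the interval is augmented.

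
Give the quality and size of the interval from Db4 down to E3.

d7

Descending from Db4 to E3 is the same interval as ascending E3 to Db4.
E to D spans seven letter names (E-F-G-A-B-C-D), so the interval is some kind of seventh.
E3 to Db4 spans 9 semitones — two semitones narrower than the major seventh (11) — giving a diminished seventh.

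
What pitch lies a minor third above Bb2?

Db3

Three letter names up from B: D.
A minor third is 3 semitones; 3 semitones up from Bb2 gives Db3.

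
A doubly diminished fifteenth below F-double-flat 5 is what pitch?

F 3

For a fifteenth the letter name doesn't change: still F, two octaves down.
Moving 22 semitones down from Fbb5 (the size of a doubly diminished fifteenth) reaches F3.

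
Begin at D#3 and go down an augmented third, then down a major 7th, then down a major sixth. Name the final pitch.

Ebb1

Down an augmented third from D#3: Bb2 (5 semitones down).
Down a major seventh from Bb2: Cb2 (11 semitones down).
A major sixth down from Cb2 is Ebb1.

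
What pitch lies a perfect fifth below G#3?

C#3

Counting five letter names down from G lands on C.
A perfect fifth is 7 semitones; 7 semitones down from G#3 gives C#3.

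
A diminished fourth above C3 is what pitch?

The fourth takes the letter from C up to F.
A diminished fourth spans 4 semitones, so from C3 the target pitch is Fb3.

Fb3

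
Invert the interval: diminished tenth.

First reduce the compound diminished tenth to its simple form, a diminished third.
Interval numbers invert to sum to nine: 3 + 6 = 9, so a third inverts to a sixth.
And diminished becomes augmented under inversion, so we get an augmented sixth.

augmented sixth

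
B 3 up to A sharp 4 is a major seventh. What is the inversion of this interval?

m2

Interval numbers invert to sum to nine: 7 + 2 = 9, so a seventh inverts to a second.
Quality inverts too: major becomes minor. That makes the inversion a minor second.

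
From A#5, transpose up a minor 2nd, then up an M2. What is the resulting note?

Up a minor second from A#5: B5 (1 semitone up).
A major second up from B5 is C#6.

C#6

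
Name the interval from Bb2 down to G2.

Descending from Bb2 to G2 is the same interval as ascending G2 to Bb2.
G to B spans three letter names (G-A-B) — that makes it a third of some quality.
At 3 semitones, G2→Bb2 falls one short of a major third: minor.

m3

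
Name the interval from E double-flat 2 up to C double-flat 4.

m13

E to C spans six letter names (E-F-G-A-B-C), plus an octave, so the interval is some kind of thirteenth.
Ebb2 to Cbb4 is 20 semitones, a half step short of the major thirteenth (21), so this is minor.
(Equivalently, a compound minor sixth: a minor sixth plus an octave.)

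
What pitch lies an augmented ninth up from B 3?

C double-sharp 5

Counting two letter names plus an octave up from B lands on C.
Moving 15 semitones up from B3 (the size of an augmented ninth) reaches C##5.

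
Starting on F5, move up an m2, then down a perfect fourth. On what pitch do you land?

Up a minor second from F5: Gb5 (1 semitone up).
Gb5 down a perfect fourth → Db5 (5 semitones).

Db5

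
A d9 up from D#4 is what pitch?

The ninth's letter: D up two letter names plus an octave → E.
A diminished ninth spans 12 semitones, so from D#4 the target pitch is Eb5.

Eb5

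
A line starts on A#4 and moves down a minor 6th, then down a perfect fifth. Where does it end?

F##3

A#4 down a minor sixth → C##4 (8 semitones).
C##4 down a perfect fifth → F##3 (7 semitones).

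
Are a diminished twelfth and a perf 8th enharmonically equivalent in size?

No

A diminished twelfth spans 18 semitones; a perfect octave spans 12 semitones. They differ by 6.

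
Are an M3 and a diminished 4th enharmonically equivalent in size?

Yes

A major third spans 4 semitones, and a diminished fourth also spans 4 semitones — they're enharmonic.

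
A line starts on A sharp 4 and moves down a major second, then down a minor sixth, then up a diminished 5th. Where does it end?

F sharp 4

A major second down from A#4 is G#4.
Down a minor sixth from G#4: B#3 (8 semitones down).
A diminished fifth up from B#3 is F#4.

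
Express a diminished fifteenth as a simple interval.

Each octave removed subtracts seven from the number: 15 − 7 = 8.
That makes a diminished fifteenth a compound diminished octave — an octave plus a diminished octave.

d8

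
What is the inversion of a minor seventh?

Inverted interval numbers add to nine, so a seventh pairs with a second (7 + 2 = 9).
And minor becomes major under inversion, so we get a major second.

major 2nd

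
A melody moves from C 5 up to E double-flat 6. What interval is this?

C to E spans three letter names (C-D-E), plus an octave: a tenth.
C5 to Ebb6 spans 14 semitones — two semitones narrower than the major tenth (16) — giving a diminished tenth.
(Equivalently, a compound diminished third: a diminished third plus an octave.)

d10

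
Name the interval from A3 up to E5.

A to E spans five letter names (A-B-C-D-E), plus an octave: a twelfth.
The perfect twelfth spans 19 semitones, and A3 to E5 is exactly 19 semitones — so this is a perfect twelfth.
(Equivalently, a compound perfect fifth: a perfect fifth plus an octave.)

perfect twelfth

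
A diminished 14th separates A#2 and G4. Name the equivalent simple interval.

diminished 7th

Subtracting seven from the interval number removes an octave: 14 − 7 = 7.
Quality carries through unchanged, so the simple form is a diminished seventh.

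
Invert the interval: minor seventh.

M2

Inverted interval numbers add to nine, so a seventh pairs with a second (7 + 2 = 9).
And minor becomes major under inversion, so we get a major second.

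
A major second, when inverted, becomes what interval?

minor seventh

Inverted interval numbers add to nine, so a second pairs with a seventh (2 + 7 = 9).
And major becomes minor under inversion, so we get a minor seventh.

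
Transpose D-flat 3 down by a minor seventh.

E-flat 2

The seventh takes the letter from D down to E.
Moving 10 semitones down from Db3 (the size of a minor seventh) reaches Eb2.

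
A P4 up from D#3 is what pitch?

G#3

Four letter names up from D: G.
Moving 5 semitones up from D#3 (the size of a perfect fourth) reaches G#3.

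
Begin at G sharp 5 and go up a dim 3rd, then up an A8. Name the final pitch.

B 6

Up a diminished third from G#5: Bb5 (2 semitones up).
Bb5 up an augmented octave → B6 (13 semitones).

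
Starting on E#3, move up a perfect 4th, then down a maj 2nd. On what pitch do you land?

G#3

A perfect fourth up from E#3 is A#3.
Down a major second from A#3: G#3 (2 semitones down).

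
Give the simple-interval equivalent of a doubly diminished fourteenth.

Each octave removed subtracts seven from the number: 14 − 7 = 7.
That makes a doubly diminished fourteenth a compound doubly diminished seventh — an octave plus a doubly diminished seventh.

doubly diminished 7th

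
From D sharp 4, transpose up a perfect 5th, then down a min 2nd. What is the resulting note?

D#4 up a perfect fifth → A#4 (7 semitones).
A minor second down from A#4 is G##4.

G double-sharp 4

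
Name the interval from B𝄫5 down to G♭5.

minor third

Descending from Bbb5 to Gb5 is the same interval as ascending Gb5 to Bbb5.
G to B spans three letter names (G-A-B): a third.
Gb5 to Bbb5 is 3 semitones, a half step short of the major third (4), so this is minor.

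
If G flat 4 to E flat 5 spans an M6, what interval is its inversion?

Inverted interval numbers add to nine, so a sixth pairs with a third (6 + 3 = 9).
The quality also flips — major becomes minor — giving a minor third.

minor third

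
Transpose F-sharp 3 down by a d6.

Six letter names down from F: A.
Moving 7 semitones down from F#3 (the size of a diminished sixth) reaches A##2.

A-double-sharp 2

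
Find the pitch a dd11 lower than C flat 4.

Four letters down from C (plus an octave) reaches G.
A doubly diminished eleventh spans 15 semitones, so from Cb4 the target pitch is G#2.

G sharp 2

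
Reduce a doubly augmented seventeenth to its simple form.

Subtracting seven from the interval number removes an octave: 17 − 14 = 3.
That makes a doubly augmented seventeenth a compound doubly augmented third — 2 octaves plus a doubly augmented third.

AA3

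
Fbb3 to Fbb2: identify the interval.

Descending from Fbb3 to Fbb2 is the same interval as ascending Fbb2 to Fbb3.
F to F is the same letter name, plus an octave — that makes it an octave of some quality.
The perfect octave spans 12 semitones, and Fbb2 to Fbb3 is exactly 12 semitones — so this is a perfect octave.

perfect octave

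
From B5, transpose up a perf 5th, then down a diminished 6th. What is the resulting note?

A##5

Up a perfect fifth from B5: F#6 (7 semitones up).
Down a diminished sixth from F#6: A##5 (7 semitones down).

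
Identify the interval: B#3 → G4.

B to G spans six letter names (B-C-D-E-F-G), so the interval is some kind of sixth.
The major sixth is 9 semitones; here we have 7, two semitones narrower: diminished.

diminished 6th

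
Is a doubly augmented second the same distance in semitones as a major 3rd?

A doubly augmented second = 4 semitones = a major third; enharmonically equal.

Yes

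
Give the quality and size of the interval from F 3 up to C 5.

perfect twelfth

F to C spans five letter names (F-G-A-B-C), plus an octave — that makes it a twelfth of some quality.
Counting semitones, F3→C5 is 19, which is the perfect twelfth.
(Equivalently, a compound perfect fifth: a perfect fifth plus an octave.)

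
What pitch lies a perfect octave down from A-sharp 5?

An octave keeps the letter name A, an octave down from A.
A perfect octave spans 12 semitones, so from A#5 the target pitch is A#4.

A-sharp 4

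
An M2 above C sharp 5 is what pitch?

The second takes the letter from C up to D.
A major second spans 2 semitones, so from C#5 the target pitch is D#5.

D sharp 5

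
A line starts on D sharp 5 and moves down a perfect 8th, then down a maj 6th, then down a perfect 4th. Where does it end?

C sharp 3

D#5 down a perfect octave → D#4 (12 semitones).
Down a major sixth from D#4: F#3 (9 semitones down).
A perfect fourth down from F#3 is C#3.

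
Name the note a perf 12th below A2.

D1

Counting five letter names plus an octave down from A lands on D.
Moving 19 semitones down from A2 (the size of a perfect twelfth) reaches D1.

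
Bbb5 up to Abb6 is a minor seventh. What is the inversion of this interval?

major 2nd

Interval numbers invert to sum to nine: 7 + 2 = 9, so a seventh inverts to a second.
The quality also flips — minor becomes major — giving a major second.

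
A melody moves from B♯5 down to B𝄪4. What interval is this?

Descending from B#5 to B##4 is the same interval as ascending B##4 to B#5.
B to B is the same letter name, plus an octave, so the interval is some kind of octave.
The perfect octave is 12 semitones; here we have 11, one semitone narrower: diminished.

diminished 8th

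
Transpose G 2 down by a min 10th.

Counting three letter names plus an octave down from G lands on E.
A minor tenth spans 15 semitones, so from G2 the target pitch is E1.

E 1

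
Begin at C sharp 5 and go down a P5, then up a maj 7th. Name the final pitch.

C#5 down a perfect fifth → F#4 (7 semitones).
F#4 up a major seventh → E#5 (11 semitones).

E sharp 5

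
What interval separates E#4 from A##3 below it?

Descending from E#4 to A##3 is the same interval as ascending A##3 to E#4.
A to E spans five letter names (A-B-C-D-E) — that makes it a fifth of some quality.
A perfect fifth would be 7 semitones; A##3 to E#4 is 6, one semitone narrower, so the interval is diminished.

diminished fifth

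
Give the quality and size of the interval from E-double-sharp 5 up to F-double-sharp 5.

minor second

E to F spans two letter names (E-F): a second.
At 1 semitone, E##5→F##5 falls one short of a major second: minor.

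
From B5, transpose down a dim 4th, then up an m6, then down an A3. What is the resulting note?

Bb5

A diminished fourth down from B5 is F##5.
A minor sixth up from F##5 is D#6.
Down an augmented third from D#6: Bb5 (5 semitones down).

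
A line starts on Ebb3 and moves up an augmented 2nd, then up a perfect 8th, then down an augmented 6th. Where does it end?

Abb3

Up an augmented second from Ebb3: F3 (3 semitones up).
Up a perfect octave from F3: F4 (12 semitones up).
Down an augmented sixth from F4: Abb3 (10 semitones down).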